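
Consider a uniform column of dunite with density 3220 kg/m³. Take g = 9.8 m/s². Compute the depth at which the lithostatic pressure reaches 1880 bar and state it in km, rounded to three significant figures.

h = P/(ρg) = 1880 bar / (3220 kg/m³ × 9.8 m/s²) = 1.880×10^8 Pa / 31556 Pa/m = 5957.7 m
= 5.9577 km

5.96 km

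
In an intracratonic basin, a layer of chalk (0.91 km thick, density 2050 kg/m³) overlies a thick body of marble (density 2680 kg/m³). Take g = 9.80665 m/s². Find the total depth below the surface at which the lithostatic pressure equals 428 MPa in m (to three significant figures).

Pressure at base of upper layers: 2050×9.80665×910 = 1.829×10^7 Pa = 18.29 MPa
Remaining pressure to be supplied by marble: 4.280×10^8 − 1.829×10^7 = 4.097×10^8 Pa
Additional depth in marble = 4.097×10^8 Pa / (2680 kg/m³ × 9.80665 m/s²) = 15589 m
Total depth = 910 m + 15589 m = 16499 m

16500 m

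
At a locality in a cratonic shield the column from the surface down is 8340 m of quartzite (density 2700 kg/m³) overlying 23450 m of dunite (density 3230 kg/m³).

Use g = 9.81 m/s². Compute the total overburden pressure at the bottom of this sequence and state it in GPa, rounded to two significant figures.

quartzite: 2700 kg/m³ × 9.81 m/s² × 8340 m = 2.209×10^8 Pa = 0.2209 GPa
dunite: 3230 kg/m³ × 9.81 m/s² × 23450 m = 7.430×10^8 Pa = 0.7430 GPa
Total = 0.2209 + 0.7430 = 0.96395 GPa

0.96 GPa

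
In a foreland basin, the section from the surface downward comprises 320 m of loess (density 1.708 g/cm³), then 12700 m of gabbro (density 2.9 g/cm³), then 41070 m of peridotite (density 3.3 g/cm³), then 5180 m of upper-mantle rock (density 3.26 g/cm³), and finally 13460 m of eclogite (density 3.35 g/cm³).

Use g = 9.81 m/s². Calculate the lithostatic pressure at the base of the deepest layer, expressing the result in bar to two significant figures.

loess: 1708 kg/m³ × 9.81 m/s² × 320 m = 5.362×10^6 Pa = 53.62 bar
gabbro: 2900 kg/m³ × 9.81 m/s² × 12700 m = 3.613×10^8 Pa = 3613 bar
peridotite: 3300 kg/m³ × 9.81 m/s² × 41070 m = 1.330×10^9 Pa = 13296 bar
upper-mantle rock: 3260 kg/m³ × 9.81 m/s² × 5180 m = 1.657×10^8 Pa = 1657 bar
eclogite: 3350 kg/m³ × 9.81 m/s² × 13460 m = 4.423×10^8 Pa = 4423 bar
Total = 53.62 + 3613 + 13296 + 1657 + 4423 = 23042 bar

23000 bar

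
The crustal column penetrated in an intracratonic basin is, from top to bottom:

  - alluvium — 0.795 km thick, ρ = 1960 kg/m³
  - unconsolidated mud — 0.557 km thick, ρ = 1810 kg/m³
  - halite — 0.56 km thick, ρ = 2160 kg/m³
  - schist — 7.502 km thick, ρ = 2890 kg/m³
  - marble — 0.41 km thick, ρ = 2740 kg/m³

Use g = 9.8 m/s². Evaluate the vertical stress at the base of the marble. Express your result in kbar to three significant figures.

2.60 kbar

alluvium: 1960 kg/m³ × 9.8 m/s² × 795 m = 1.527×10^7 Pa = 0.1527 kbar
unconsolidated mud: 1810 kg/m³ × 9.8 m/s² × 557 m = 9.880×10^6 Pa = 0.09880 kbar
halite: 2160 kg/m³ × 9.8 m/s² × 560 m = 1.185×10^7 Pa = 0.1185 kbar
schist: 2890 kg/m³ × 9.8 m/s² × 7502 m = 2.125×10^8 Pa = 2.125 kbar
marble: 2740 kg/m³ × 9.8 m/s² × 410 m = 1.101×10^7 Pa = 0.1101 kbar
Total = 0.1527 + 0.09880 + 0.1185 + 2.125 + 0.1101 = 2.6049 kbar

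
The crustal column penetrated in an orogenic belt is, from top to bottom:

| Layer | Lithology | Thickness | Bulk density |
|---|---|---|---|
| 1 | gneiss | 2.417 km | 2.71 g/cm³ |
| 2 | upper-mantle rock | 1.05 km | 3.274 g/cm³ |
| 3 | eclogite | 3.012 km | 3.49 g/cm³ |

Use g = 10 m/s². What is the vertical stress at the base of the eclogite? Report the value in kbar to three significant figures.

2.05 kbar

gneiss: 2710 kg/m³ × 10 m/s² × 2417 m = 6.550×10^7 Pa = 0.6550 kbar
upper-mantle rock: 3274 kg/m³ × 10 m/s² × 1050 m = 3.438×10^7 Pa = 0.3438 kbar
eclogite: 3490 kg/m³ × 10 m/s² × 3012 m = 1.051×10^8 Pa = 1.051 kbar
Total = 0.6550 + 0.3438 + 1.051 = 2.0500 kbar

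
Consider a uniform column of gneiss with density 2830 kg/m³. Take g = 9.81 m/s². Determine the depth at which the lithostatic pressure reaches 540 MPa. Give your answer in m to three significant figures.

h = P/(ρg) = 540 MPa / (2830 kg/m³ × 9.81 m/s²) = 5.400×10^8 Pa / 27762 Pa/m = 19451 m

19500 m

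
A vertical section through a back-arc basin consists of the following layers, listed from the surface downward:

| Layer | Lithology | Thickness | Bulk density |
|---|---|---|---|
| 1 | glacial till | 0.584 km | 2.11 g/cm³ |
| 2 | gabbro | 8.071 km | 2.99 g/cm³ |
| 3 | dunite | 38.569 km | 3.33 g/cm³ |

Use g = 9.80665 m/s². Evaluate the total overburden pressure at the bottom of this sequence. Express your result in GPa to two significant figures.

1.5 GPa

glacial till: 2110 kg/m³ × 9.80665 m/s² × 584 m = 1.208×10^7 Pa = 0.01208 GPa
gabbro: 2990 kg/m³ × 9.80665 m/s² × 8071 m = 2.367×10^8 Pa = 0.2367 GPa
dunite: 3330 kg/m³ × 9.80665 m/s² × 38569 m = 1.260×10^9 Pa = 1.260 GPa
Total = 0.01208 + 0.2367 + 1.260 = 1.5083 GPa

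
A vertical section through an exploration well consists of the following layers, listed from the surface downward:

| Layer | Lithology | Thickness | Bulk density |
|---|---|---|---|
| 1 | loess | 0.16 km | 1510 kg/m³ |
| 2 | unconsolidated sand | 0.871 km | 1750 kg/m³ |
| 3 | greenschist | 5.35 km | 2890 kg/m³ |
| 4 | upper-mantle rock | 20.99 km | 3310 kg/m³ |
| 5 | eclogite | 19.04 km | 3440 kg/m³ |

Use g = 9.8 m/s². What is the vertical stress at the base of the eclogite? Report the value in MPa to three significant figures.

1490 MPa

loess: 1510 kg/m³ × 9.8 m/s² × 160 m = 2.368×10^6 Pa = 2.368 MPa
unconsolidated sand: 1750 kg/m³ × 9.8 m/s² × 871 m = 1.494×10^7 Pa = 14.94 MPa
greenschist: 2890 kg/m³ × 9.8 m/s² × 5350 m = 1.515×10^8 Pa = 151.5 MPa
upper-mantle rock: 3310 kg/m³ × 9.8 m/s² × 20990 m = 6.809×10^8 Pa = 680.9 MPa
eclogite: 3440 kg/m³ × 9.8 m/s² × 19040 m = 6.419×10^8 Pa = 641.9 MPa
Total = 2.368 + 14.94 + 151.5 + 680.9 + 641.9 = 1491.6 MPa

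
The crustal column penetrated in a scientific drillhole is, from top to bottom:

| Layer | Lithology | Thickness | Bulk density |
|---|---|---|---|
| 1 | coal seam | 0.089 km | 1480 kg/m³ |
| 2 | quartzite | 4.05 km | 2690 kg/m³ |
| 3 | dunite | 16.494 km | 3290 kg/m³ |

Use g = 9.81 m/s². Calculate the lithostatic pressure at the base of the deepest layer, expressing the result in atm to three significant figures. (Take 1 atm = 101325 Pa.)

coal seam: 1480 kg/m³ × 9.81 m/s² × 89 m = 1.292×10^6 Pa = 12.75 atm
quartzite: 2690 kg/m³ × 9.81 m/s² × 4050 m = 1.069×10^8 Pa = 1055 atm
dunite: 3290 kg/m³ × 9.81 m/s² × 16494 m = 5.323×10^8 Pa = 5254 atm
Total = 12.75 + 1055 + 5254 = 6321.3 atm

6320 atm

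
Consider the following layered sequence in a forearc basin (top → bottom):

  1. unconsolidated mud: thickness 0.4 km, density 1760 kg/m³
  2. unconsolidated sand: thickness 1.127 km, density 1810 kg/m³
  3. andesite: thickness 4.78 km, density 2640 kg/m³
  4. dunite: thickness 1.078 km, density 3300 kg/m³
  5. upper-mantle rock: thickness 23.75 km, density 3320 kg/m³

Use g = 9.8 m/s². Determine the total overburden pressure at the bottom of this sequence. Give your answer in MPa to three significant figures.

958 MPa

unconsolidated mud: 1760 kg/m³ × 9.8 m/s² × 400 m = 6.899×10^6 Pa = 6.899 MPa
unconsolidated sand: 1810 kg/m³ × 9.8 m/s² × 1127 m = 1.999×10^7 Pa = 19.99 MPa
andesite: 2640 kg/m³ × 9.8 m/s² × 4780 m = 1.237×10^8 Pa = 123.7 MPa
dunite: 3300 kg/m³ × 9.8 m/s² × 1078 m = 3.486×10^7 Pa = 34.86 MPa
upper-mantle rock: 3320 kg/m³ × 9.8 m/s² × 23750 m = 7.727×10^8 Pa = 772.7 MPa
Total = 6.899 + 19.99 + 123.7 + 34.86 + 772.7 = 958.15 MPa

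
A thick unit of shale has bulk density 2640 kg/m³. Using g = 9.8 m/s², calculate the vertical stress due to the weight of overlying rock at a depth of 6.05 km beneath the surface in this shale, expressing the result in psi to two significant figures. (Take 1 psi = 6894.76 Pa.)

shale: 2640 kg/m³ × 9.8 m/s² × 6050 m = 1.565×10^8 Pa = 22702 psi

23000 psi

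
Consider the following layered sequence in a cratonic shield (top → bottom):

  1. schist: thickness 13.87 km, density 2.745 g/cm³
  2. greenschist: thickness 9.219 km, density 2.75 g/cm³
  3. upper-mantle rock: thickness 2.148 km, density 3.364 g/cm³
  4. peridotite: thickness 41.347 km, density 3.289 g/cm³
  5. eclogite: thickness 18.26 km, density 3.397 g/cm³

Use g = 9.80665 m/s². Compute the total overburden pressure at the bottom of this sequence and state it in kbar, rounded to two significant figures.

26 kbar

schist: 2745 kg/m³ × 9.80665 m/s² × 13870 m = 3.734×10^8 Pa = 3.734 kbar
greenschist: 2750 kg/m³ × 9.80665 m/s² × 9219 m = 2.486×10^8 Pa = 2.486 kbar
upper-mantle rock: 3364 kg/m³ × 9.80665 m/s² × 2148 m = 7.086×10^7 Pa = 0.7086 kbar
peridotite: 3289 kg/m³ × 9.80665 m/s² × 41347 m = 1.334×10^9 Pa = 13.34 kbar
eclogite: 3397 kg/m³ × 9.80665 m/s² × 18260 m = 6.083×10^8 Pa = 6.083 kbar
Total = 3.734 + 2.486 + 0.7086 + 13.34 + 6.083 = 26.348 kbar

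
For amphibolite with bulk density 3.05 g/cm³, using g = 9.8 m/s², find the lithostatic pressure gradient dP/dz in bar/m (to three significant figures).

dP/dz = ρg = 3050 kg/m³ × 9.8 m/s² = 29890 Pa/m
= 29890 Pa/m × (1 bar/m / 1.0000×10^5 Pa/m) = 0.29890 bar/m

0.299 bar/m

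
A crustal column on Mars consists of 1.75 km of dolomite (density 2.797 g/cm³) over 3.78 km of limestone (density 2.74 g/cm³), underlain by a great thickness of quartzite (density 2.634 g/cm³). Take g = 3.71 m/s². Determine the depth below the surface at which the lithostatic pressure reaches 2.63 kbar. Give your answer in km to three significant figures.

26.7 km

Pressure at base of upper layers: 2797×3.71×1750 + 2740×3.71×3780 = 5.658×10^7 Pa = 0.5658 kbar
Remaining pressure to be supplied by quartzite: 2.630×10^8 − 5.658×10^7 = 2.064×10^8 Pa
Additional depth in quartzite = 2.064×10^8 Pa / (2634 kg/m³ × 3.71 m/s²) = 21123 m
Total depth = 5530 m + 21123 m = 26653 m
= 26.653 km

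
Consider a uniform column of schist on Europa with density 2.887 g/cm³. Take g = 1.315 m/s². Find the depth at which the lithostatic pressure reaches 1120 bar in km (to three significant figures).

29.5 km

h = P/(ρg) = 1120 bar / (2887 kg/m³ × 1.315 m/s²) = 1.120×10^8 Pa / 3796.4 Pa/m = 29502 m
= 29.502 km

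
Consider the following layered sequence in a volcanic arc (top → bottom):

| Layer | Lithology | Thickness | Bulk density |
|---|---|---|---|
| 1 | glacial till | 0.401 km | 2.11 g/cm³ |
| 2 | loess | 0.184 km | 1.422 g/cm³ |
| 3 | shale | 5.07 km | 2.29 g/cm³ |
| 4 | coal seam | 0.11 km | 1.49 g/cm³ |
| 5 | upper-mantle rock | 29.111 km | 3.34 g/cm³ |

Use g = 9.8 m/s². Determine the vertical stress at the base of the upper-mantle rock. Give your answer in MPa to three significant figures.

glacial till: 2110 kg/m³ × 9.8 m/s² × 401 m = 8.292×10^6 Pa = 8.292 MPa
loess: 1422 kg/m³ × 9.8 m/s² × 184 m = 2.564×10^6 Pa = 2.564 MPa
shale: 2290 kg/m³ × 9.8 m/s² × 5070 m = 1.138×10^8 Pa = 113.8 MPa
coal seam: 1490 kg/m³ × 9.8 m/s² × 110 m = 1.606×10^6 Pa = 1.606 MPa
upper-mantle rock: 3340 kg/m³ × 9.8 m/s² × 29111 m = 9.529×10^8 Pa = 952.9 MPa
Total = 8.292 + 2.564 + 113.8 + 1.606 + 952.9 = 1079.1 MPa

1080 MPa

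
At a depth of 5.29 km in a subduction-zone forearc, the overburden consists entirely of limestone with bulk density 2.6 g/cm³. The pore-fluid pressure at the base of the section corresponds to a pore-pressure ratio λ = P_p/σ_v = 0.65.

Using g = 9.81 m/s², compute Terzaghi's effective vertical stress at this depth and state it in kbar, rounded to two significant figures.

0.47 kbar

Overburden (lithostatic) stress σ_v:
limestone: 2600 kg/m³ × 9.81 m/s² × 5290 m = 1.349×10^8 Pa = 134.9 MPa
Pore pressure P_p = λ·σ_v = 0.65 × 134.9 MPa = 87.70 MPa
Effective stress σ' = σ_v − P_p = 134.9 − 87.70 = 47.224 MPa = 0.47224 kbar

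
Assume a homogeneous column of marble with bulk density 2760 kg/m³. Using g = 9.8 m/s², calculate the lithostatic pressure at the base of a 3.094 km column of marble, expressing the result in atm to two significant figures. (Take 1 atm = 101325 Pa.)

830 atm

marble: 2760 kg/m³ × 9.8 m/s² × 3094 m = 8.369×10^7 Pa = 825.9 atm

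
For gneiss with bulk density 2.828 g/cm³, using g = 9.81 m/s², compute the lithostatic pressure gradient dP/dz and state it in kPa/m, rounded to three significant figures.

27.7 kPa/m

dP/dz = ρg = 2828 kg/m³ × 9.81 m/s² = 27743 Pa/m
= 27743 Pa/m × (1 kPa/m / 1000.0 Pa/m) = 27.743 kPa/m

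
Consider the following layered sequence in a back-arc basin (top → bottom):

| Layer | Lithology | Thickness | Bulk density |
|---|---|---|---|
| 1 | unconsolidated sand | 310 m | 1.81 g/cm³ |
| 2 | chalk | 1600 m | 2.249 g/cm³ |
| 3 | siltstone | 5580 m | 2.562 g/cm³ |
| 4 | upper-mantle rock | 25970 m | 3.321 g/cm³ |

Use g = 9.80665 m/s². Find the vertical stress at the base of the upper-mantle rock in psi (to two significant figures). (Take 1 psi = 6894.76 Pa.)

150000 psi

unconsolidated sand: 1810 kg/m³ × 9.80665 m/s² × 310 m = 5.503×10^6 Pa = 798.1 psi
chalk: 2249 kg/m³ × 9.80665 m/s² × 1600 m = 3.529×10^7 Pa = 5118 psi
siltstone: 2562 kg/m³ × 9.80665 m/s² × 5580 m = 1.402×10^8 Pa = 20334 psi
upper-mantle rock: 3321 kg/m³ × 9.80665 m/s² × 25970 m = 8.458×10^8 Pa = 1.227×10^5 psi
Total = 798.1 + 5118 + 20334 + 1.227×10^5 = 1.4892×10^5 psi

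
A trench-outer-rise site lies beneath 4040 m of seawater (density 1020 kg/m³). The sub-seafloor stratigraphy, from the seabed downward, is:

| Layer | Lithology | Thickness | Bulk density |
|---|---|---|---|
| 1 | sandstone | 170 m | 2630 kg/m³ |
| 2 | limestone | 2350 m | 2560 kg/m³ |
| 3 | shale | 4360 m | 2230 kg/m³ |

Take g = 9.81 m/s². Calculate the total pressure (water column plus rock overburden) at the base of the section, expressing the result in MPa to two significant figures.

200 MPa

seawater: 1020 kg/m³ × 9.81 m/s² × 4040 m = 4.043×10^7 Pa = 40.43 MPa
sandstone: 2630 kg/m³ × 9.81 m/s² × 170 m = 4.386×10^6 Pa = 4.386 MPa
limestone: 2560 kg/m³ × 9.81 m/s² × 2350 m = 5.902×10^7 Pa = 59.02 MPa
shale: 2230 kg/m³ × 9.81 m/s² × 4360 m = 9.538×10^7 Pa = 95.38 MPa
Total = 40.43 + 4.386 + 59.02 + 95.38 = 199.21 MPa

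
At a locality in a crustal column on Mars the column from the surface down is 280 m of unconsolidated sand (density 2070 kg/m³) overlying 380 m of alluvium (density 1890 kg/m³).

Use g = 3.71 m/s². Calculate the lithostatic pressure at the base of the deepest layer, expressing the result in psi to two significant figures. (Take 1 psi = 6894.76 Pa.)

unconsolidated sand: 2070 kg/m³ × 3.71 m/s² × 280 m = 2.150×10^6 Pa = 311.9 psi
alluvium: 1890 kg/m³ × 3.71 m/s² × 380 m = 2.665×10^6 Pa = 386.5 psi
Total = 311.9 + 386.5 = 698.33 psi

700 psi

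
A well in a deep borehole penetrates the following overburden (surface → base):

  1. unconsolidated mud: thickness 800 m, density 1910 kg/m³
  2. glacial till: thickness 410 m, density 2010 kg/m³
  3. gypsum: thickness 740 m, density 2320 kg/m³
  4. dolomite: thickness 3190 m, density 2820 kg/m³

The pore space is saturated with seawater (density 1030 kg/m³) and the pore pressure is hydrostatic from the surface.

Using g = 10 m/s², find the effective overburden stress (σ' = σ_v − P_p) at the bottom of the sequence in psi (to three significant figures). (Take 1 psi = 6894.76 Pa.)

11300 psi

Overburden (lithostatic) stress σ_v:
unconsolidated mud: 1910 kg/m³ × 10 m/s² × 800 m = 1.528×10^7 Pa = 15.28 MPa
glacial till: 2010 kg/m³ × 10 m/s² × 410 m = 8.241×10^6 Pa = 8.241 MPa
gypsum: 2320 kg/m³ × 10 m/s² × 740 m = 1.717×10^7 Pa = 17.17 MPa
dolomite: 2820 kg/m³ × 10 m/s² × 3190 m = 8.996×10^7 Pa = 89.96 MPa
Total = 15.28 + 8.241 + 17.17 + 89.96 = 130.65 MPa
Pore pressure P_p = 1030 kg/m³ × 10 m/s² × 5140 m = 5.294×10^7 Pa = 52.94 MPa
Effective stress σ' = σ_v − P_p = 130.6 − 52.94 = 77.705 MPa = 11270 psi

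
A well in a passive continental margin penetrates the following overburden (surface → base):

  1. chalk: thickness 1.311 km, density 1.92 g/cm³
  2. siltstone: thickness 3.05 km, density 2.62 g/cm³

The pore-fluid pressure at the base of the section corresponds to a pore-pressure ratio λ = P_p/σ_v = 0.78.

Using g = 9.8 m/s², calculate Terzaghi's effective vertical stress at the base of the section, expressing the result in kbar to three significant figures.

0.227 kbar

Overburden (lithostatic) stress σ_v:
chalk: 1920 kg/m³ × 9.8 m/s² × 1311 m = 2.467×10^7 Pa = 24.67 MPa
siltstone: 2620 kg/m³ × 9.8 m/s² × 3050 m = 7.831×10^7 Pa = 78.31 MPa
Total = 24.67 + 78.31 = 102.98 MPa
Pore pressure P_p = λ·σ_v = 0.78 × 103.0 MPa = 80.32 MPa
Effective stress σ' = σ_v − P_p = 103.0 − 80.32 = 22.656 MPa = 0.22656 kbar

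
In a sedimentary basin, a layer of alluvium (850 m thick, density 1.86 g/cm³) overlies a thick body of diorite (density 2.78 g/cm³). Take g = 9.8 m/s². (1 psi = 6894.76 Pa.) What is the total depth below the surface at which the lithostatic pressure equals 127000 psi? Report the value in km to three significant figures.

32.4 km

Pressure at base of upper layers: 1860×9.8×850 = 1.549×10^7 Pa = 2247 psi
Remaining pressure to be supplied by diorite: 8.756×10^8 − 1.549×10^7 = 8.601×10^8 Pa
Additional depth in diorite = 8.601×10^8 Pa / (2780 kg/m³ × 9.8 m/s²) = 31572 m
Total depth = 850 m + 31572 m = 32422 m
= 32.422 km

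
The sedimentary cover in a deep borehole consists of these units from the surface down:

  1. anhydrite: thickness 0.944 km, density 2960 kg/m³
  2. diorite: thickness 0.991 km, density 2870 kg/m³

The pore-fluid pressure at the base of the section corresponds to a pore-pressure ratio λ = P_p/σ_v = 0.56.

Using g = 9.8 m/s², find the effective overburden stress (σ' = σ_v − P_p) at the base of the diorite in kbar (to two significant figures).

Overburden (lithostatic) stress σ_v:
anhydrite: 2960 kg/m³ × 9.8 m/s² × 944 m = 2.738×10^7 Pa = 27.38 MPa
diorite: 2870 kg/m³ × 9.8 m/s² × 991 m = 2.787×10^7 Pa = 27.87 MPa
Total = 27.38 + 27.87 = 55.256 MPa
Pore pressure P_p = λ·σ_v = 0.56 × 55.26 MPa = 30.94 MPa
Effective stress σ' = σ_v − P_p = 55.26 − 30.94 = 24.313 MPa = 0.24313 kbar

0.24 kbar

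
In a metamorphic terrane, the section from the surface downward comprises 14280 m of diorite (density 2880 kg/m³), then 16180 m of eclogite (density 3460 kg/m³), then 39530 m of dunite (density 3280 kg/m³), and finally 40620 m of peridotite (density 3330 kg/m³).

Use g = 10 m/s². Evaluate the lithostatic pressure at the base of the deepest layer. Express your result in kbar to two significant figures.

36 kbar

diorite: 2880 kg/m³ × 10 m/s² × 14280 m = 4.113×10^8 Pa = 4.113 kbar
eclogite: 3460 kg/m³ × 10 m/s² × 16180 m = 5.598×10^8 Pa = 5.598 kbar
dunite: 3280 kg/m³ × 10 m/s² × 39530 m = 1.297×10^9 Pa = 12.97 kbar
peridotite: 3330 kg/m³ × 10 m/s² × 40620 m = 1.353×10^9 Pa = 13.53 kbar
Total = 4.113 + 5.598 + 12.97 + 13.53 = 36.203 kbar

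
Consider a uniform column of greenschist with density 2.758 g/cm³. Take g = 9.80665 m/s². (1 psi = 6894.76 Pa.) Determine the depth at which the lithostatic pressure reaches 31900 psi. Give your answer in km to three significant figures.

8.13 km

h = P/(ρg) = 31900 psi / (2758 kg/m³ × 9.80665 m/s²) = 2.199×10^8 Pa / 27047 Pa/m = 8132.0 m
= 8.1320 km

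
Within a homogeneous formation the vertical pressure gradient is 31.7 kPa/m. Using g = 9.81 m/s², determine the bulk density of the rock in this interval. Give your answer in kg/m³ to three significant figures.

3230 kg/m³

ρ = (dP/dz)/g = 31.7 kPa/m / 9.81 m/s² = 31700 Pa/m / 9.81 m/s² = 3231.4 kg/m³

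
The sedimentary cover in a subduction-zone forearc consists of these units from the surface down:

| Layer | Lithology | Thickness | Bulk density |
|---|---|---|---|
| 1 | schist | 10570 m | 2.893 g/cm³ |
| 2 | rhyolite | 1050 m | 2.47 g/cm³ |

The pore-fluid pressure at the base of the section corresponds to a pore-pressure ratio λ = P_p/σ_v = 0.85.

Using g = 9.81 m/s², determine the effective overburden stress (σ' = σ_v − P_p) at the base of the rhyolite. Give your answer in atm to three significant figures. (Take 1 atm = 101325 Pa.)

Overburden (lithostatic) stress σ_v:
schist: 2893 kg/m³ × 9.81 m/s² × 10570 m = 3.000×10^8 Pa = 300.0 MPa
rhyolite: 2470 kg/m³ × 9.81 m/s² × 1050 m = 2.544×10^7 Pa = 25.44 MPa
Total = 300.0 + 25.44 = 325.42 MPa
Pore pressure P_p = λ·σ_v = 0.85 × 325.4 MPa = 276.6 MPa
Effective stress σ' = σ_v − P_p = 325.4 − 276.6 = 48.813 MPa = 481.75 atm

482 atm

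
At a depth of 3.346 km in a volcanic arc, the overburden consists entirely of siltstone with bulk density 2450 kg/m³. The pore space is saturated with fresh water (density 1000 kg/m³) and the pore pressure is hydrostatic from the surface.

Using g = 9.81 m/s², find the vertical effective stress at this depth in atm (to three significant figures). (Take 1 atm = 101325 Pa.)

Overburden (lithostatic) stress σ_v:
siltstone: 2450 kg/m³ × 9.81 m/s² × 3346 m = 8.042×10^7 Pa = 80.42 MPa
Pore pressure P_p = 1000 kg/m³ × 9.81 m/s² × 3346 m = 3.282×10^7 Pa = 32.82 MPa
Effective stress σ' = σ_v − P_p = 80.42 − 32.82 = 47.595 MPa = 469.73 atm

470 atm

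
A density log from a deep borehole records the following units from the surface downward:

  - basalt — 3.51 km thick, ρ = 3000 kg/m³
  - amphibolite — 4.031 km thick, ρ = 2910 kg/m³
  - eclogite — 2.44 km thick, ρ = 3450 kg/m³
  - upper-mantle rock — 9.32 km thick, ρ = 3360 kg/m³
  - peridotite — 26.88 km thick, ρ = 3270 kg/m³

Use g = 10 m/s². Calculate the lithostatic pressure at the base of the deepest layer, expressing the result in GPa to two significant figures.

1.5 GPa

basalt: 3000 kg/m³ × 10 m/s² × 3510 m = 1.053×10^8 Pa = 0.1053 GPa
amphibolite: 2910 kg/m³ × 10 m/s² × 4031 m = 1.173×10^8 Pa = 0.1173 GPa
eclogite: 3450 kg/m³ × 10 m/s² × 2440 m = 8.418×10^7 Pa = 0.08418 GPa
upper-mantle rock: 3360 kg/m³ × 10 m/s² × 9320 m = 3.132×10^8 Pa = 0.3132 GPa
peridotite: 3270 kg/m³ × 10 m/s² × 26880 m = 8.790×10^8 Pa = 0.8790 GPa
Total = 0.1053 + 0.1173 + 0.08418 + 0.3132 + 0.8790 = 1.4989 GPa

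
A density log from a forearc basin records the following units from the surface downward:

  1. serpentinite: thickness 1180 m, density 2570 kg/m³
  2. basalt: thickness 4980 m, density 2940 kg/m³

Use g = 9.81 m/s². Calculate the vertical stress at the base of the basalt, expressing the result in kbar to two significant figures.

serpentinite: 2570 kg/m³ × 9.81 m/s² × 1180 m = 2.975×10^7 Pa = 0.2975 kbar
basalt: 2940 kg/m³ × 9.81 m/s² × 4980 m = 1.436×10^8 Pa = 1.436 kbar
Total = 0.2975 + 1.436 = 1.7338 kbar

1.7 kbar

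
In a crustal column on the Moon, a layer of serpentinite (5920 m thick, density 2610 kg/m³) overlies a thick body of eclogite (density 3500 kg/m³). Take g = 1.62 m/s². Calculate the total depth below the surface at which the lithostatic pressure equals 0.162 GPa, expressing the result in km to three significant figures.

30.1 km

Pressure at base of upper layers: 2610×1.62×5920 = 2.503×10^7 Pa = 0.02503 GPa
Remaining pressure to be supplied by eclogite: 1.620×10^8 − 2.503×10^7 = 1.370×10^8 Pa
Additional depth in eclogite = 1.370×10^8 Pa / (3500 kg/m³ × 1.62 m/s²) = 24157 m
Total depth = 5920 m + 24157 m = 30077 m
= 30.077 km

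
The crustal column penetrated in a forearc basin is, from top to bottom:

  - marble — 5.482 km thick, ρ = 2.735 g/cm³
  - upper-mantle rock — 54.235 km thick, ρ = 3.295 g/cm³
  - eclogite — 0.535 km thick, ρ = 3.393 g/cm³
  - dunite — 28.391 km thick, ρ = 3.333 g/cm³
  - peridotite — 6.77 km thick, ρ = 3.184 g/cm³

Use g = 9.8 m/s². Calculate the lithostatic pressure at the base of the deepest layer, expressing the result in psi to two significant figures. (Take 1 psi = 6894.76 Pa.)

440000 psi

marble: 2735 kg/m³ × 9.8 m/s² × 5482 m = 1.469×10^8 Pa = 21311 psi
upper-mantle rock: 3295 kg/m³ × 9.8 m/s² × 54235 m = 1.751×10^9 Pa = 2.540×10^5 psi
eclogite: 3393 kg/m³ × 9.8 m/s² × 535 m = 1.779×10^7 Pa = 2580 psi
dunite: 3333 kg/m³ × 9.8 m/s² × 28391 m = 9.273×10^8 Pa = 1.345×10^5 psi
peridotite: 3184 kg/m³ × 9.8 m/s² × 6770 m = 2.112×10^8 Pa = 30639 psi
Total = 21311 + 2.540×10^5 + 2580 + 1.345×10^5 + 30639 = 4.4303×10^5 psi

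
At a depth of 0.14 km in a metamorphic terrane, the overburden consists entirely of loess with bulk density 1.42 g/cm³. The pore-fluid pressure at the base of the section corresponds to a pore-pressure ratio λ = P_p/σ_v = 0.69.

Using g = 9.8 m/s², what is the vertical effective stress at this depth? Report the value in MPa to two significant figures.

0.60 MPa

Overburden (lithostatic) stress σ_v:
loess: 1420 kg/m³ × 9.8 m/s² × 140 m = 1.948×10^6 Pa = 1.948 MPa
Pore pressure P_p = λ·σ_v = 0.69 × 1.948 MPa = 1.344 MPa
Effective stress σ' = σ_v − P_p = 1.948 − 1.344 = 0.60395 MPa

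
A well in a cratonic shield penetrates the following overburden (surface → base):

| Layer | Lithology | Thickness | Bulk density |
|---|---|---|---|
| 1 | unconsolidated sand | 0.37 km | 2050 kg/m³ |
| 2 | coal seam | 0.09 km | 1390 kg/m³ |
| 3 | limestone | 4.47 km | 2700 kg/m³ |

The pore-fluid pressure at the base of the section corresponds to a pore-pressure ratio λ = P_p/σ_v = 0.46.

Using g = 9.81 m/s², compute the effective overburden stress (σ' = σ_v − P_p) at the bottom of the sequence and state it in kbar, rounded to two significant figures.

Overburden (lithostatic) stress σ_v:
unconsolidated sand: 2050 kg/m³ × 9.81 m/s² × 370 m = 7.441×10^6 Pa = 7.441 MPa
coal seam: 1390 kg/m³ × 9.81 m/s² × 90 m = 1.227×10^6 Pa = 1.227 MPa
limestone: 2700 kg/m³ × 9.81 m/s² × 4470 m = 1.184×10^8 Pa = 118.4 MPa
Total = 7.441 + 1.227 + 118.4 = 127.07 MPa
Pore pressure P_p = λ·σ_v = 0.46 × 127.1 MPa = 58.45 MPa
Effective stress σ' = σ_v − P_p = 127.1 − 58.45 = 68.615 MPa = 0.68615 kbar

0.69 kbar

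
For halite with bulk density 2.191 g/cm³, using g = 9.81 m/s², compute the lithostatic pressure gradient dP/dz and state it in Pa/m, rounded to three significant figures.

21500 Pa/m

dP/dz = ρg = 2191 kg/m³ × 9.81 m/s² = 21494 Pa/m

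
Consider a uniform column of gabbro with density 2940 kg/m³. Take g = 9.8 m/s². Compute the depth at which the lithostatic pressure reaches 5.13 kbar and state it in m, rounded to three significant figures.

h = P/(ρg) = 5.13 kbar / (2940 kg/m³ × 9.8 m/s²) = 5.130×10^8 Pa / 28812 Pa/m = 17805 m

17800 m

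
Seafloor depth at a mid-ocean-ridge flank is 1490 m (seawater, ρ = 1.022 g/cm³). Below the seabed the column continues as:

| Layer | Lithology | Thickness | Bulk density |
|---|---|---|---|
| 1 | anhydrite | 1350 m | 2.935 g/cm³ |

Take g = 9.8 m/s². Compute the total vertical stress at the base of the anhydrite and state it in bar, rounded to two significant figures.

seawater: 1022 kg/m³ × 9.8 m/s² × 1490 m = 1.492×10^7 Pa = 149.2 bar
anhydrite: 2935 kg/m³ × 9.8 m/s² × 1350 m = 3.883×10^7 Pa = 388.3 bar
Total = 149.2 + 388.3 = 537.53 bar

540 bar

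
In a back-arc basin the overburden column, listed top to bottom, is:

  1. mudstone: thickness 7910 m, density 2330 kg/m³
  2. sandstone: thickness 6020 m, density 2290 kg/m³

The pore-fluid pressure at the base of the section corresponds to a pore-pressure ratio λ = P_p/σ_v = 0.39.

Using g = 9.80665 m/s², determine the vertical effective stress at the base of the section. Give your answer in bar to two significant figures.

Overburden (lithostatic) stress σ_v:
mudstone: 2330 kg/m³ × 9.80665 m/s² × 7910 m = 1.807×10^8 Pa = 180.7 MPa
sandstone: 2290 kg/m³ × 9.80665 m/s² × 6020 m = 1.352×10^8 Pa = 135.2 MPa
Total = 180.7 + 135.2 = 315.93 MPa
Pore pressure P_p = λ·σ_v = 0.39 × 315.9 MPa = 123.2 MPa
Effective stress σ' = σ_v − P_p = 315.9 − 123.2 = 192.72 MPa = 1927.2 bar

1900 bar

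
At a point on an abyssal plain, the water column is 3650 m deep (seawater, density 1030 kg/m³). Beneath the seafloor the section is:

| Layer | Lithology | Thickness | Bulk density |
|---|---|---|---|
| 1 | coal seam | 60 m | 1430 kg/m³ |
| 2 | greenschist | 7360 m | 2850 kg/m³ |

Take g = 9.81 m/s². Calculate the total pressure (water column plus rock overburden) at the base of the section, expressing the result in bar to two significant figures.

seawater: 1030 kg/m³ × 9.81 m/s² × 3650 m = 3.688×10^7 Pa = 368.8 bar
coal seam: 1430 kg/m³ × 9.81 m/s² × 60 m = 8.417×10^5 Pa = 8.417 bar
greenschist: 2850 kg/m³ × 9.81 m/s² × 7360 m = 2.058×10^8 Pa = 2058 bar
Total = 368.8 + 8.417 + 2058 = 2435.0 bar

2400 bar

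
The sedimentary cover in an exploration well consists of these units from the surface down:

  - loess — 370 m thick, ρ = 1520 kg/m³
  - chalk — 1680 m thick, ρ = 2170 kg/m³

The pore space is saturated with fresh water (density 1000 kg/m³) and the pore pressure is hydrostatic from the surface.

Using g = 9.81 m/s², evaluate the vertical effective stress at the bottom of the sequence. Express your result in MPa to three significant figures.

21.2 MPa

Overburden (lithostatic) stress σ_v:
loess: 1520 kg/m³ × 9.81 m/s² × 370 m = 5.517×10^6 Pa = 5.517 MPa
chalk: 2170 kg/m³ × 9.81 m/s² × 1680 m = 3.576×10^7 Pa = 35.76 MPa
Total = 5.517 + 35.76 = 41.280 MPa
Pore pressure P_p = 1000 kg/m³ × 9.81 m/s² × 2050 m = 2.011×10^7 Pa = 20.11 MPa
Effective stress σ' = σ_v − P_p = 41.28 − 20.11 = 21.170 MPa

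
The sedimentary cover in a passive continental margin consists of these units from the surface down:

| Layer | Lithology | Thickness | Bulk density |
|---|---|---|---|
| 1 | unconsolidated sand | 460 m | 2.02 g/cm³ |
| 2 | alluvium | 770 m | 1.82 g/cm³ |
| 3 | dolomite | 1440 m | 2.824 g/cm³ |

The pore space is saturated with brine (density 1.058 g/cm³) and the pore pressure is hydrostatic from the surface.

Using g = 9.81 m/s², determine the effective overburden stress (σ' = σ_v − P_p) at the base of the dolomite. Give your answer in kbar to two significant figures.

0.35 kbar

Overburden (lithostatic) stress σ_v:
unconsolidated sand: 2020 kg/m³ × 9.81 m/s² × 460 m = 9.115×10^6 Pa = 9.115 MPa
alluvium: 1820 kg/m³ × 9.81 m/s² × 770 m = 1.375×10^7 Pa = 13.75 MPa
dolomite: 2824 kg/m³ × 9.81 m/s² × 1440 m = 3.989×10^7 Pa = 39.89 MPa
Total = 9.115 + 13.75 + 39.89 = 62.756 MPa
Pore pressure P_p = 1058 kg/m³ × 9.81 m/s² × 2670 m = 2.771×10^7 Pa = 27.71 MPa
Effective stress σ' = σ_v − P_p = 62.76 − 27.71 = 35.044 MPa = 0.35044 kbar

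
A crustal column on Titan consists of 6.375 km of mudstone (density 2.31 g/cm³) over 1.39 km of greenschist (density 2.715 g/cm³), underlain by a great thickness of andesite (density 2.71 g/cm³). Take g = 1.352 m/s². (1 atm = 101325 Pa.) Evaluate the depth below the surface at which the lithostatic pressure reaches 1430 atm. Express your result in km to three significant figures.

Pressure at base of upper layers: 2310×1.352×6375 + 2715×1.352×1390 = 2.501×10^7 Pa = 246.9 atm
Remaining pressure to be supplied by andesite: 1.449×10^8 − 2.501×10^7 = 1.199×10^8 Pa
Additional depth in andesite = 1.199×10^8 Pa / (2710 kg/m³ × 1.352 m/s²) = 32720 m
Total depth = 7765 m + 32720 m = 40485 m
= 40.485 km

40.5 km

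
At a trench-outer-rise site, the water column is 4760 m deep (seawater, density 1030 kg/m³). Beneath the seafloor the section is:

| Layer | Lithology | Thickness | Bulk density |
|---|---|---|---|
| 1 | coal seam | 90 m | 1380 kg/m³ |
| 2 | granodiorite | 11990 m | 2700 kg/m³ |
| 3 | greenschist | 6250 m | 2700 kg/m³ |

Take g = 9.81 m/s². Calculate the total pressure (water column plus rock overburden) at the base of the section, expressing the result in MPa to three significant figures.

seawater: 1030 kg/m³ × 9.81 m/s² × 4760 m = 4.810×10^7 Pa = 48.10 MPa
coal seam: 1380 kg/m³ × 9.81 m/s² × 90 m = 1.218×10^6 Pa = 1.218 MPa
granodiorite: 2700 kg/m³ × 9.81 m/s² × 11990 m = 3.176×10^8 Pa = 317.6 MPa
greenschist: 2700 kg/m³ × 9.81 m/s² × 6250 m = 1.655×10^8 Pa = 165.5 MPa
Total = 48.10 + 1.218 + 317.6 + 165.5 = 532.44 MPa

532 MPa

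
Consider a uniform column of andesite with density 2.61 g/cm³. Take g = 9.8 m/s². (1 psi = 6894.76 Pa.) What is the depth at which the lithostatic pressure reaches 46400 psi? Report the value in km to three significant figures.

h = P/(ρg) = 46400 psi / (2610 kg/m³ × 9.8 m/s²) = 3.199×10^8 Pa / 25578 Pa/m = 12507 m
= 12.507 km

12.5 km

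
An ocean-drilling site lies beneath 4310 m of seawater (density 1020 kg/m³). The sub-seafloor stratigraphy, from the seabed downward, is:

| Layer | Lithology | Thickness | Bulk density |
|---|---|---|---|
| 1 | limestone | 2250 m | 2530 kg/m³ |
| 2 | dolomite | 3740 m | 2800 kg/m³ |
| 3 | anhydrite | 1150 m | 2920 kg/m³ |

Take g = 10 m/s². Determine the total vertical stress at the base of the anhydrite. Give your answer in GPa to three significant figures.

0.239 GPa

seawater: 1020 kg/m³ × 10 m/s² × 4310 m = 4.396×10^7 Pa = 0.04396 GPa
limestone: 2530 kg/m³ × 10 m/s² × 2250 m = 5.692×10^7 Pa = 0.05693 GPa
dolomite: 2800 kg/m³ × 10 m/s² × 3740 m = 1.047×10^8 Pa = 0.1047 GPa
anhydrite: 2920 kg/m³ × 10 m/s² × 1150 m = 3.358×10^7 Pa = 0.03358 GPa
Total = 0.04396 + 0.05693 + 0.1047 + 0.03358 = 0.23919 GPa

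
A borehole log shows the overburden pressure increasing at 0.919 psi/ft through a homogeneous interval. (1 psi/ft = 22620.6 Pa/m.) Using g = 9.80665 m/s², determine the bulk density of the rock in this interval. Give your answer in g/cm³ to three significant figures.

ρ = (dP/dz)/g = 0.919 psi/ft / 9.80665 m/s² = 20788 Pa/m / 9.80665 m/s² = 2119.8 kg/m³
= 2.120 g/cm³

2.12 g/cm³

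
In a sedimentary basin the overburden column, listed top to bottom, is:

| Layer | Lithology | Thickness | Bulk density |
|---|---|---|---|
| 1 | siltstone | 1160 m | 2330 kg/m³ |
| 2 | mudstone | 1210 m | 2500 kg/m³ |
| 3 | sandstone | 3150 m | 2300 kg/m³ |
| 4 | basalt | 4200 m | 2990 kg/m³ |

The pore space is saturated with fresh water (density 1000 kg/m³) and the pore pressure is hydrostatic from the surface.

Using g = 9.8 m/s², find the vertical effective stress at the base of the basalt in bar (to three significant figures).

1550 bar

Overburden (lithostatic) stress σ_v:
siltstone: 2330 kg/m³ × 9.8 m/s² × 1160 m = 2.649×10^7 Pa = 26.49 MPa
mudstone: 2500 kg/m³ × 9.8 m/s² × 1210 m = 2.965×10^7 Pa = 29.64 MPa
sandstone: 2300 kg/m³ × 9.8 m/s² × 3150 m = 7.100×10^7 Pa = 71.00 MPa
basalt: 2990 kg/m³ × 9.8 m/s² × 4200 m = 1.231×10^8 Pa = 123.1 MPa
Total = 26.49 + 29.64 + 71.00 + 123.1 = 250.20 MPa
Pore pressure P_p = 1000 kg/m³ × 9.8 m/s² × 9720 m = 9.526×10^7 Pa = 95.26 MPa
Effective stress σ' = σ_v − P_p = 250.2 − 95.26 = 154.95 MPa = 1549.5 bar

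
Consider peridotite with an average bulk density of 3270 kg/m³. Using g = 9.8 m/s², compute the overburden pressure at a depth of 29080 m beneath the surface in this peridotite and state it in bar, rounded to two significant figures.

peridotite: 3270 kg/m³ × 9.8 m/s² × 29080 m = 9.319×10^8 Pa = 9319 bar

9300 bar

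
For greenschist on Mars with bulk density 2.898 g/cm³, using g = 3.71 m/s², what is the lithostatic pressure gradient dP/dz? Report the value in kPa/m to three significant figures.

10.8 kPa/m

dP/dz = ρg = 2898 kg/m³ × 3.71 m/s² = 10752 Pa/m
= 10752 Pa/m × (1 kPa/m / 1000.0 Pa/m) = 10.752 kPa/m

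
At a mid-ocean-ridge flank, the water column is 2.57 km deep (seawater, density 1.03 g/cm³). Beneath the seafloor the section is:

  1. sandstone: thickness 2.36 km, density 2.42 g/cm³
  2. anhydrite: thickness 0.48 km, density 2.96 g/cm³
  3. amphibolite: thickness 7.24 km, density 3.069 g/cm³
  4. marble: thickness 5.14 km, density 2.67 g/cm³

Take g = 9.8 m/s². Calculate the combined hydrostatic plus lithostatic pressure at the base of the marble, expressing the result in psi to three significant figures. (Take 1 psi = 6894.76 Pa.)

65000 psi

seawater: 1030 kg/m³ × 9.8 m/s² × 2570 m = 2.594×10^7 Pa = 3763 psi
sandstone: 2420 kg/m³ × 9.8 m/s² × 2360 m = 5.597×10^7 Pa = 8118 psi
anhydrite: 2960 kg/m³ × 9.8 m/s² × 480 m = 1.392×10^7 Pa = 2019 psi
amphibolite: 3069 kg/m³ × 9.8 m/s² × 7240 m = 2.178×10^8 Pa = 31582 psi
marble: 2670 kg/m³ × 9.8 m/s² × 5140 m = 1.345×10^8 Pa = 19507 psi
Total = 3763 + 8118 + 2019 + 31582 + 19507 = 64989 psi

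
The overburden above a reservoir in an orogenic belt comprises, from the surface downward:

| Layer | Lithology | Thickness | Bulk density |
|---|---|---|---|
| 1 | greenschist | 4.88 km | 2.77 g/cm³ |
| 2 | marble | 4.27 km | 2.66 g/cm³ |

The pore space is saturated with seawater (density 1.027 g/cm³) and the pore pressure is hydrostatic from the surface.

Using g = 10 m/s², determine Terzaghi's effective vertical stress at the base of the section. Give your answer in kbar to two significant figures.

1.5 kbar

Overburden (lithostatic) stress σ_v:
greenschist: 2770 kg/m³ × 10 m/s² × 4880 m = 1.352×10^8 Pa = 135.2 MPa
marble: 2660 kg/m³ × 10 m/s² × 4270 m = 1.136×10^8 Pa = 113.6 MPa
Total = 135.2 + 113.6 = 248.76 MPa
Pore pressure P_p = 1027 kg/m³ × 10 m/s² × 9150 m = 9.397×10^7 Pa = 93.97 MPa
Effective stress σ' = σ_v − P_p = 248.8 − 93.97 = 154.79 MPa = 1.5479 kbar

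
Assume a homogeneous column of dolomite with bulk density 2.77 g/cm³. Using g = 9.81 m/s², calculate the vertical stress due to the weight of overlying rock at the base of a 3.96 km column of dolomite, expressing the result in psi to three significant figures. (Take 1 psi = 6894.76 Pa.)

15600 psi

dolomite: 2770 kg/m³ × 9.81 m/s² × 3960 m = 1.076×10^8 Pa = 15607 psi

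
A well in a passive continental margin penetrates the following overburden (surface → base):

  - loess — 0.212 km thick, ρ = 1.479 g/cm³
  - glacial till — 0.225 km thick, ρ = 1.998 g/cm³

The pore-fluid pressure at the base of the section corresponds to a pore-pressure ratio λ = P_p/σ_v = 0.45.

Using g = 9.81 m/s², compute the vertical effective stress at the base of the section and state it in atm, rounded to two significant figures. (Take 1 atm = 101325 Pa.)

Overburden (lithostatic) stress σ_v:
loess: 1479 kg/m³ × 9.81 m/s² × 212 m = 3.076×10^6 Pa = 3.076 MPa
glacial till: 1998 kg/m³ × 9.81 m/s² × 225 m = 4.410×10^6 Pa = 4.410 MPa
Total = 3.076 + 4.410 = 7.4860 MPa
Pore pressure P_p = λ·σ_v = 0.45 × 7.486 MPa = 3.369 MPa
Effective stress σ' = σ_v − P_p = 7.486 − 3.369 = 4.1173 MPa = 40.635 atm

41 atm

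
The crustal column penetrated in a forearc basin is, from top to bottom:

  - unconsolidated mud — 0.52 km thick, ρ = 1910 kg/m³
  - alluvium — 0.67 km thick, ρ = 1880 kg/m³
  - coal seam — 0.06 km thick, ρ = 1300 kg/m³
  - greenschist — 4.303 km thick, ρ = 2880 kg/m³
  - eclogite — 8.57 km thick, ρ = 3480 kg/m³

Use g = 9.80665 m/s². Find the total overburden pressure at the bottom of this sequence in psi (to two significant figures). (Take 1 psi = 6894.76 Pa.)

unconsolidated mud: 1910 kg/m³ × 9.80665 m/s² × 520 m = 9.740×10^6 Pa = 1413 psi
alluvium: 1880 kg/m³ × 9.80665 m/s² × 670 m = 1.235×10^7 Pa = 1792 psi
coal seam: 1300 kg/m³ × 9.80665 m/s² × 60 m = 7.649×10^5 Pa = 110.9 psi
greenschist: 2880 kg/m³ × 9.80665 m/s² × 4303 m = 1.215×10^8 Pa = 17626 psi
eclogite: 3480 kg/m³ × 9.80665 m/s² × 8570 m = 2.925×10^8 Pa = 42419 psi
Total = 1413 + 1792 + 110.9 + 17626 + 42419 = 63361 psi

63000 psi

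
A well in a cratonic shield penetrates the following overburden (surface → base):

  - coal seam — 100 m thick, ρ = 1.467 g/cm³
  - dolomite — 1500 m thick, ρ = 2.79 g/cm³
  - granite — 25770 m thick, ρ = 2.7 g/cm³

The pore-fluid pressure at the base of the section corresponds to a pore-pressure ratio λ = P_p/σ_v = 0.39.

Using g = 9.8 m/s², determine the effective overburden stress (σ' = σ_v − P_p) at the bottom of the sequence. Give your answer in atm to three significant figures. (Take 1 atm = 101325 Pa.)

Overburden (lithostatic) stress σ_v:
coal seam: 1467 kg/m³ × 9.8 m/s² × 100 m = 1.438×10^6 Pa = 1.438 MPa
dolomite: 2790 kg/m³ × 9.8 m/s² × 1500 m = 4.101×10^7 Pa = 41.01 MPa
granite: 2700 kg/m³ × 9.8 m/s² × 25770 m = 6.819×10^8 Pa = 681.9 MPa
Total = 1.438 + 41.01 + 681.9 = 724.32 MPa
Pore pressure P_p = λ·σ_v = 0.39 × 724.3 MPa = 282.5 MPa
Effective stress σ' = σ_v − P_p = 724.3 − 282.5 = 441.84 MPa = 4360.6 atm

4360 atm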